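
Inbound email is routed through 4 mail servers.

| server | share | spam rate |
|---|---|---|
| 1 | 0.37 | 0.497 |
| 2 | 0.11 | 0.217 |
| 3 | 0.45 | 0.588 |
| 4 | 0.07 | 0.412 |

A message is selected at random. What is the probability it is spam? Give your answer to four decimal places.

P(S) ≈ 0.5012

P(S) = P(S|1)·P(1) + P(S|2)·P(2) + P(S|3)·P(3) + P(S|4)·P(4)
      = 0.497·0.37 + 0.217·0.11 + 0.588·0.45 + 0.412·0.07
      = 0.18389 + 0.02387 + 0.2646 + 0.02884 = 0.5012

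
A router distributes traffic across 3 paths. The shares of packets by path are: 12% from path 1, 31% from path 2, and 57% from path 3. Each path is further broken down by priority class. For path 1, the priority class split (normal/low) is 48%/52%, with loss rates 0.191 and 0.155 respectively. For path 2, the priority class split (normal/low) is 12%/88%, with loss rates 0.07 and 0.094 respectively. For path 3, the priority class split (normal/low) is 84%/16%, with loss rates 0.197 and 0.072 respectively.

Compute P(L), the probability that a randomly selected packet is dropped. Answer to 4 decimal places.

P(L) ≈ 0.1498

P(L|1) = 0.48·0.191 + 0.52·0.155 = 0.09168 + 0.0806 = 0.17228
P(L|2) = 0.12·0.07 + 0.88·0.094 = 0.0084 + 0.08272 = 0.09112
P(L|3) = 0.84·0.197 + 0.16·0.072 = 0.16548 + 0.01152 = 0.177
Then overall,
P(L) = 0.12·0.17228 + 0.31·0.09112 + 0.57·0.177
      = 0.0206736 + 0.0282472 + 0.10089 = 0.1498108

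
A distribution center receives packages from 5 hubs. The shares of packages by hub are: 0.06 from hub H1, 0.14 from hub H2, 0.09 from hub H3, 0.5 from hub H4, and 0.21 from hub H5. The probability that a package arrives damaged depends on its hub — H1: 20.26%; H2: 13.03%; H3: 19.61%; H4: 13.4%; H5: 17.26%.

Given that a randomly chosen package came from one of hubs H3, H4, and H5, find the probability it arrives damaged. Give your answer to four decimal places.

Let S = {H3, H4, H5}.
P(S) = 0.09 + 0.5 + 0.21 = 0.8.
P(D ∩ S) = 0.1961·0.09 + 0.134·0.5 + 0.1726·0.21 = 0.017649 + 0.067 + 0.036246 = 0.120895.
P(D | S) = 0.120895 / 0.8 = 0.151119…

P(D|S) ≈ 0.1511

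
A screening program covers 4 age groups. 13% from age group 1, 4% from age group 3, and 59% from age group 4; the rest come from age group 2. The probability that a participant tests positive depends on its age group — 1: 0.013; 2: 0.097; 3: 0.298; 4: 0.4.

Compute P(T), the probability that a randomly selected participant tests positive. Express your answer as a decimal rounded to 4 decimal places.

P(T) ≈ 0.2729

P(2) = 1 − (0.13 + 0.04 + 0.59) = 0.24.
Summing over the partition,
P(T) = P(T|1)·P(1) + P(T|2)·P(2) + P(T|3)·P(3) + P(T|4)·P(4)
      = 0.013·0.13 + 0.097·0.24 + 0.298·0.04 + 0.4·0.59
      = 0.00169 + 0.02328 + 0.01192 + 0.236 = 0.27289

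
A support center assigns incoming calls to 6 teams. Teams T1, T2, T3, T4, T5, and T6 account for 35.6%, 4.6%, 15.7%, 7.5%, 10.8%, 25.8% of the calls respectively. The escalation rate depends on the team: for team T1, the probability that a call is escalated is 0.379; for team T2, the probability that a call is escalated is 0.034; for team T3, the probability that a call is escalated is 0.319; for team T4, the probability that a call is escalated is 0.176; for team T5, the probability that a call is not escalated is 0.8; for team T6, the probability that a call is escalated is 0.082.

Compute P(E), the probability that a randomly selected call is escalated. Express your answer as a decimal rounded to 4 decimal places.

P(E) ≈ 0.2425

P(E|T5) = 1 − 0.8 = 0.2.
By the law of total probability,
P(E) = P(E|T1)·P(T1) + P(E|T2)·P(T2) + P(E|T3)·P(T3) + P(E|T4)·P(T4) + P(E|T5)·P(T5) + P(E|T6)·P(T6)
      = 0.379·0.356 + 0.034·0.046 + 0.319·0.157 + 0.176·0.075 + 0.2·0.108 + 0.082·0.258
      = 0.134924 + 0.001564 + 0.050083 + 0.0132 + 0.0216 + 0.021156 = 0.242527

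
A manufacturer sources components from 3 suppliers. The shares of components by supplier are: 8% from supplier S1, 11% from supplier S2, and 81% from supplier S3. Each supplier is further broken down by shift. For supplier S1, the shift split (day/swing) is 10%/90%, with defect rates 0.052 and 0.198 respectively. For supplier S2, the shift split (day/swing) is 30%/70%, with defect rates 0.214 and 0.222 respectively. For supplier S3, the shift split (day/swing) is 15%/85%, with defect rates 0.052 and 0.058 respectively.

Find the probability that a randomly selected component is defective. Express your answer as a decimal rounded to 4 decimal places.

P(D|S1) = 0.1·0.052 + 0.9·0.198 = 0.0052 + 0.1782 = 0.1834
P(D|S2) = 0.3·0.214 + 0.7·0.222 = 0.0642 + 0.1554 = 0.2196
P(D|S3) = 0.15·0.052 + 0.85·0.058 = 0.0078 + 0.0493 = 0.0571
By total probability over the outer partition,
P(D) = 0.08·0.1834 + 0.11·0.2196 + 0.81·0.0571
      = 0.014672 + 0.024156 + 0.046251 = 0.085079

P(D) ≈ 0.0851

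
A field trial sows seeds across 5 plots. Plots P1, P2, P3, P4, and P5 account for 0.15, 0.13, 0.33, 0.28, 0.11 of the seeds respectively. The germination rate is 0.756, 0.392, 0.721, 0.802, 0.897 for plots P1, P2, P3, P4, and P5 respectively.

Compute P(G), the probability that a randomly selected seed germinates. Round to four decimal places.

P(G) ≈ 0.7255

Summing over the partition,
P(G) = P(G|P1)·P(P1) + P(G|P2)·P(P2) + P(G|P3)·P(P3) + P(G|P4)·P(P4) + P(G|P5)·P(P5)
      = 0.756·0.15 + 0.392·0.13 + 0.721·0.33 + 0.802·0.28 + 0.897·0.11
      = 0.1134 + 0.05096 + 0.23793 + 0.22456 + 0.09867 = 0.72552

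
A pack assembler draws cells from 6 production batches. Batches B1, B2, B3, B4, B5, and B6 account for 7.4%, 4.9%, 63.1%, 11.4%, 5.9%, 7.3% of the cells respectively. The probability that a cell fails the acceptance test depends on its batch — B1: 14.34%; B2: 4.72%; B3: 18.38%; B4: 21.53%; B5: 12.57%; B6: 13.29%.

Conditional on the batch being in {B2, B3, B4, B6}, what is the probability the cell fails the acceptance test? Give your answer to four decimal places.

Let S = {B2, B3, B4, B6}.
P(S) = 0.049 + 0.631 + 0.114 + 0.073 = 0.867.
P(F ∩ S) = 0.0472·0.049 + 0.1838·0.631 + 0.2153·0.114 + 0.1329·0.073 = 0.0023128 + 0.1159778 + 0.0245442 + 0.0097017 = 0.1525365.
P(F | S) = 0.1525365 / 0.867 = 0.175936…

0.1759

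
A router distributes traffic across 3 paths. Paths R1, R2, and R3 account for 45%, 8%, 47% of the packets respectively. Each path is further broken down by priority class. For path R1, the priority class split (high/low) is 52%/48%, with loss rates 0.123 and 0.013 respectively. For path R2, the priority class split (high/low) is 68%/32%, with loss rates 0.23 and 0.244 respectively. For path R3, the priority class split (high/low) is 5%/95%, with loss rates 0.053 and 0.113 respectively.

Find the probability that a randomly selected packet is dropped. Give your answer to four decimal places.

0.1020

P(L|R1) = 0.52·0.123 + 0.48·0.013 = 0.06396 + 0.00624 = 0.0702
P(L|R2) = 0.68·0.23 + 0.32·0.244 = 0.1564 + 0.07808 = 0.23448
P(L|R3) = 0.05·0.053 + 0.95·0.113 = 0.00265 + 0.10735 = 0.11
By total probability over the outer partition,
P(L) = 0.45·0.0702 + 0.08·0.23448 + 0.47·0.11
      = 0.03159 + 0.0187584 + 0.0517 = 0.1020484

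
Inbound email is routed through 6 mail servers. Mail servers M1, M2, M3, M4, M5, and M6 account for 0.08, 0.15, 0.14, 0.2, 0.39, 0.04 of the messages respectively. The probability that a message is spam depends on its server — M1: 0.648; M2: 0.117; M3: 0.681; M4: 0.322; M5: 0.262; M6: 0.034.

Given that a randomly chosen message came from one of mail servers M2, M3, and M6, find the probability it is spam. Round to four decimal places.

Let J = {M2, M3, M6}.
P(J) = 0.15 + 0.14 + 0.04 = 0.33.
P(S ∩ J) = 0.117·0.15 + 0.681·0.14 + 0.034·0.04 = 0.01755 + 0.09534 + 0.00136 = 0.11425.
P(S | J) = 0.11425 / 0.33 = 0.346212…

0.3462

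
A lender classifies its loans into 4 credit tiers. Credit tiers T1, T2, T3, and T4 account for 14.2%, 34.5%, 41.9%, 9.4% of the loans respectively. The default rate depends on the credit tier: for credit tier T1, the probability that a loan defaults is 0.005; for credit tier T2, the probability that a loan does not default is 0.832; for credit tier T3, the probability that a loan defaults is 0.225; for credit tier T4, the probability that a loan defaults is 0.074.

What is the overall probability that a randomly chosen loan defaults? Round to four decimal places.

P(D|T2) = 1 − 0.832 = 0.168.
Using total probability over the partition,
P(D) = P(D|T1)·P(T1) + P(D|T2)·P(T2) + P(D|T3)·P(T3) + P(D|T4)·P(T4)
      = 0.005·0.142 + 0.168·0.345 + 0.225·0.419 + 0.074·0.094
      = 0.00071 + 0.05796 + 0.094275 + 0.006956 = 0.159901

P(D) ≈ 0.1599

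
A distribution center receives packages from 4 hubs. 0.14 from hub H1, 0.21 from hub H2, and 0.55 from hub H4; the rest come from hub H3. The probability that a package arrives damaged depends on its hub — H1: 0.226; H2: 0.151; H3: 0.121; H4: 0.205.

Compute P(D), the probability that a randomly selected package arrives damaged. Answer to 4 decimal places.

0.1882

P(H3) = 1 − (0.14 + 0.21 + 0.55) = 0.1.
Summing over the partition,
P(D) = P(D|H1)·P(H1) + P(D|H2)·P(H2) + P(D|H3)·P(H3) + P(D|H4)·P(H4)
      = 0.226·0.14 + 0.151·0.21 + 0.121·0.1 + 0.205·0.55
      = 0.03164 + 0.03171 + 0.0121 + 0.11275 = 0.1882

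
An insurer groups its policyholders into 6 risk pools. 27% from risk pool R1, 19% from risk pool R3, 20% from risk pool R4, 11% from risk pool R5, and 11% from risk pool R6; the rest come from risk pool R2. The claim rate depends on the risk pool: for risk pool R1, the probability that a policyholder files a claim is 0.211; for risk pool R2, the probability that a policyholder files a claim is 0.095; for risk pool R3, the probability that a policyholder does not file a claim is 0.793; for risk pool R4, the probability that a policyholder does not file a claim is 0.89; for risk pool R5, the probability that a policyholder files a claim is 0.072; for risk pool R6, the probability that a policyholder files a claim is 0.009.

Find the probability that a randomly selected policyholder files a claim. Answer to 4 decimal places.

P(C) ≈ 0.1386

P(R2) = 1 − (0.27 + 0.19 + 0.2 + 0.11 + 0.11) = 0.12.
P(C|R3) = 1 − 0.793 = 0.207.
P(C|R4) = 1 − 0.89 = 0.11.
P(C) = P(C|R1)·P(R1) + P(C|R2)·P(R2) + P(C|R3)·P(R3) + P(C|R4)·P(R4) + P(C|R5)·P(R5) + P(C|R6)·P(R6)
      = 0.211·0.27 + 0.095·0.12 + 0.207·0.19 + 0.11·0.2 + 0.072·0.11 + 0.009·0.11
      = 0.05697 + 0.0114 + 0.03933 + 0.022 + 0.00792 + 0.00099 = 0.13861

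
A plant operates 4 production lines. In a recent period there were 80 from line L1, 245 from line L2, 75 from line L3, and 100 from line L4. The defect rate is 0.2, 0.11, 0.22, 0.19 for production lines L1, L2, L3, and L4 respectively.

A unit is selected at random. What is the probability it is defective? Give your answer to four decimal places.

Total: 80 + 245 + 75 + 100 = 500.
P(L1) = 80/500 = 0.16. P(L2) = 245/500 = 0.49. P(L3) = 75/500 = 0.15. P(L4) = 100/500 = 0.2.
P(D) = P(D|L1)·P(L1) + P(D|L2)·P(L2) + P(D|L3)·P(L3) + P(D|L4)·P(L4)
      = 0.2·0.16 + 0.11·0.49 + 0.22·0.15 + 0.19·0.2
      = 0.032 + 0.0539 + 0.033 + 0.038 = 0.1569

0.1569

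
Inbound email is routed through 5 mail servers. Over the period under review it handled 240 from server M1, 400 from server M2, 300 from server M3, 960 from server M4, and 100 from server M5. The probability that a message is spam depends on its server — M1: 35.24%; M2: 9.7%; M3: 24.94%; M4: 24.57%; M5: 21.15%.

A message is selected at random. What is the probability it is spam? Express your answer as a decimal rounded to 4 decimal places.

0.2276

Total: 240 + 400 + 300 + 960 + 100 = 2000.
P(M1) = 240/2000 = 0.12. P(M2) = 400/2000 = 0.2. P(M3) = 300/2000 = 0.15. P(M4) = 960/2000 = 0.48. P(M5) = 100/2000 = 0.05.
P(S) = P(S|M1)·P(M1) + P(S|M2)·P(M2) + P(S|M3)·P(M3) + P(S|M4)·P(M4) + P(S|M5)·P(M5)
      = 0.3524·0.12 + 0.097·0.2 + 0.2494·0.15 + 0.2457·0.48 + 0.2115·0.05
      = 0.042288 + 0.0194 + 0.03741 + 0.117936 + 0.010575 = 0.227609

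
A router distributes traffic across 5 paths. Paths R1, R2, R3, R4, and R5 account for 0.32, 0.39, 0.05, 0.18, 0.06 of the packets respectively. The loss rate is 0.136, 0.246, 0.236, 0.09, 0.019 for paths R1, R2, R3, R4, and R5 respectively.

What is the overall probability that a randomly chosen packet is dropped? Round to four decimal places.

Summing over the partition,
P(L) = P(L|R1)·P(R1) + P(L|R2)·P(R2) + P(L|R3)·P(R3) + P(L|R4)·P(R4) + P(L|R5)·P(R5)
      = 0.136·0.32 + 0.246·0.39 + 0.236·0.05 + 0.09·0.18 + 0.019·0.06
      = 0.04352 + 0.09594 + 0.0118 + 0.0162 + 0.00114 = 0.1686

P(L) ≈ 0.1686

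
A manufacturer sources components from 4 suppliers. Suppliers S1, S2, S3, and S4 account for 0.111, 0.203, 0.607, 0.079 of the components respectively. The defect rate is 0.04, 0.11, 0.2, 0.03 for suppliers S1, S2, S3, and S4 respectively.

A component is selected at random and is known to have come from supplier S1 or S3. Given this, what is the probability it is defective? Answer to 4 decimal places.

Let S = {S1, S3}.
P(S) = 0.111 + 0.607 = 0.718.
P(D ∩ S) = 0.04·0.111 + 0.2·0.607 = 0.00444 + 0.1214 = 0.12584.
P(D | S) = 0.12584 / 0.718 = 0.175265…

0.1753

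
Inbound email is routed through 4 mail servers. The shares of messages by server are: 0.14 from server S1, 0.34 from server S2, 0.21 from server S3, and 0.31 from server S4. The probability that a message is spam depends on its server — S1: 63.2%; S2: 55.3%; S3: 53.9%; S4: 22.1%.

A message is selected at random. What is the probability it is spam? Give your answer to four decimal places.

P(S) ≈ 0.4582

Using total probability over the partition,
P(S) = P(S|S1)·P(S1) + P(S|S2)·P(S2) + P(S|S3)·P(S3) + P(S|S4)·P(S4)
      = 0.632·0.14 + 0.553·0.34 + 0.539·0.21 + 0.221·0.31
      = 0.08848 + 0.18802 + 0.11319 + 0.06851 = 0.4582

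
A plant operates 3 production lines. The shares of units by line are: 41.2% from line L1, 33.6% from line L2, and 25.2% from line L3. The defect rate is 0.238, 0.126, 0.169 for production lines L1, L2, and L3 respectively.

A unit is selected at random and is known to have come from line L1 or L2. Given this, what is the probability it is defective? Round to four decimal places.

P(D|S) ≈ 0.1877

Let S = {L1, L2}.
P(S) = 0.412 + 0.336 = 0.748.
P(D ∩ S) = 0.238·0.412 + 0.126·0.336 = 0.098056 + 0.042336 = 0.140392.
P(D | S) = 0.140392 / 0.748 = 0.187690…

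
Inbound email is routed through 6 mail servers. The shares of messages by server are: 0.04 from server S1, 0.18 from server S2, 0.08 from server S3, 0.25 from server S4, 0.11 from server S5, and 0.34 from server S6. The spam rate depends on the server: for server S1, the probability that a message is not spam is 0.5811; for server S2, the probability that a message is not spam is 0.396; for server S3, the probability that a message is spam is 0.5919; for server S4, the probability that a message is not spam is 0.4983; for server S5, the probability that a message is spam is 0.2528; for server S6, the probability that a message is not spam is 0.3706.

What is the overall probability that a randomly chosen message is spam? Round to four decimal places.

P(S) ≈ 0.5401

P(S|S1) = 1 − 0.5811 = 0.4189.
P(S|S2) = 1 − 0.396 = 0.604.
P(S|S4) = 1 − 0.4983 = 0.5017.
P(S|S6) = 1 − 0.3706 = 0.6294.
P(S) = P(S|S1)·P(S1) + P(S|S2)·P(S2) + P(S|S3)·P(S3) + P(S|S4)·P(S4) + P(S|S5)·P(S5) + P(S|S6)·P(S6)
      = 0.4189·0.04 + 0.604·0.18 + 0.5919·0.08 + 0.5017·0.25 + 0.2528·0.11 + 0.6294·0.34
      = 0.016756 + 0.10872 + 0.047352 + 0.125425 + 0.027808 + 0.213996 = 0.540057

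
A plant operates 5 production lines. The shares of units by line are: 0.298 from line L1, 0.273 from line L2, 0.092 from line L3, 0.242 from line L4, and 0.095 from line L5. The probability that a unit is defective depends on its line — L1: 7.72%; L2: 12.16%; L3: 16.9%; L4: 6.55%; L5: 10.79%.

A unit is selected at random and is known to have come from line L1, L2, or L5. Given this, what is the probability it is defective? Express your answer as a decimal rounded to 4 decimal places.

Let S = {L1, L2, L5}.
P(S) = 0.298 + 0.273 + 0.095 = 0.666.
P(D ∩ S) = 0.0772·0.298 + 0.1216·0.273 + 0.1079·0.095 = 0.0230056 + 0.0331968 + 0.0102505 = 0.0664529.
P(D | S) = 0.0664529 / 0.666 = 0.099779…

0.0998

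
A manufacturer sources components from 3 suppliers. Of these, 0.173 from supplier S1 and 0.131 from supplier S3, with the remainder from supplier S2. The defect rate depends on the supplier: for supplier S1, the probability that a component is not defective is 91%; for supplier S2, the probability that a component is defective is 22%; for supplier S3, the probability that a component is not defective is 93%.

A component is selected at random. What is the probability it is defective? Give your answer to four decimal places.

P(D) ≈ 0.1779

P(S2) = 1 − (0.173 + 0.131) = 0.696.
P(D|S1) = 1 − 0.91 = 0.09.
P(D|S3) = 1 − 0.93 = 0.07.
Using total probability over the partition,
P(D) = P(D|S1)·P(S1) + P(D|S2)·P(S2) + P(D|S3)·P(S3)
      = 0.09·0.173 + 0.22·0.696 + 0.07·0.131
      = 0.01557 + 0.15312 + 0.00917 = 0.17786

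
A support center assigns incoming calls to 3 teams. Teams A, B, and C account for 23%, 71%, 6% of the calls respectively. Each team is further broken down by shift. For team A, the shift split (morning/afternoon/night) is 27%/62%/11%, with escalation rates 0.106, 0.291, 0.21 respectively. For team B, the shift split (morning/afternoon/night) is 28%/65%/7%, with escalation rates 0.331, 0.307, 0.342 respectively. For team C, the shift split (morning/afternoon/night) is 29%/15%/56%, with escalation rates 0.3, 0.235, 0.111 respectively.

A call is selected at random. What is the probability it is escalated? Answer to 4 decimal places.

P(E|A) = 0.27·0.106 + 0.62·0.291 + 0.11·0.21 = 0.02862 + 0.18042 + 0.0231 = 0.23214
P(E|B) = 0.28·0.331 + 0.65·0.307 + 0.07·0.342 = 0.09268 + 0.19955 + 0.02394 = 0.31617
P(E|C) = 0.29·0.3 + 0.15·0.235 + 0.56·0.111 = 0.087 + 0.03525 + 0.06216 = 0.18441
Then overall,
P(E) = 0.23·0.23214 + 0.71·0.31617 + 0.06·0.18441
      = 0.0533922 + 0.2244807 + 0.0110646 = 0.2889375

P(E) ≈ 0.2889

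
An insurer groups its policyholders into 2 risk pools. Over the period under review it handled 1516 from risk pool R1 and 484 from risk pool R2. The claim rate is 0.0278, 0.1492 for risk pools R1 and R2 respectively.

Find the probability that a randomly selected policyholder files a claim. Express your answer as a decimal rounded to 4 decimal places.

Total: 1516 + 484 = 2000.
P(R1) = 1516/2000 = 0.758. P(R2) = 484/2000 = 0.242.
P(C) = P(C|R1)·P(R1) + P(C|R2)·P(R2)
      = 0.0278·0.758 + 0.1492·0.242
      = 0.0210724 + 0.0361064 = 0.0571788

P(C) ≈ 0.0572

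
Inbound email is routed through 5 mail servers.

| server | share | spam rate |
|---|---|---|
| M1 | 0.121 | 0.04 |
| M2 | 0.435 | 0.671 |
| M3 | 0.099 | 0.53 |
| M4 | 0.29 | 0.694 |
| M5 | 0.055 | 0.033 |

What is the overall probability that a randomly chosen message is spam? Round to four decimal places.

By the law of total probability,
P(S) = P(S|M1)·P(M1) + P(S|M2)·P(M2) + P(S|M3)·P(M3) + P(S|M4)·P(M4) + P(S|M5)·P(M5)
      = 0.04·0.121 + 0.671·0.435 + 0.53·0.099 + 0.694·0.29 + 0.033·0.055
      = 0.00484 + 0.291885 + 0.05247 + 0.20126 + 0.001815 = 0.55227

0.5523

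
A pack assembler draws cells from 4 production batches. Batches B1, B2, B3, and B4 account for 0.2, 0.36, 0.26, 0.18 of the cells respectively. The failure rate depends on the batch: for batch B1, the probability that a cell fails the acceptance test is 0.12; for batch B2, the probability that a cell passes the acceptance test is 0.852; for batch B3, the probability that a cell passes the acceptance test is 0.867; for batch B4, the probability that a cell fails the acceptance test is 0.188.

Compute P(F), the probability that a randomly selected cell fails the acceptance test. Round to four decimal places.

P(F|B2) = 1 − 0.852 = 0.148.
P(F|B3) = 1 − 0.867 = 0.133.
By the law of total probability,
P(F) = P(F|B1)·P(B1) + P(F|B2)·P(B2) + P(F|B3)·P(B3) + P(F|B4)·P(B4)
      = 0.12·0.2 + 0.148·0.36 + 0.133·0.26 + 0.188·0.18
      = 0.024 + 0.05328 + 0.03458 + 0.03384 = 0.1457

0.1457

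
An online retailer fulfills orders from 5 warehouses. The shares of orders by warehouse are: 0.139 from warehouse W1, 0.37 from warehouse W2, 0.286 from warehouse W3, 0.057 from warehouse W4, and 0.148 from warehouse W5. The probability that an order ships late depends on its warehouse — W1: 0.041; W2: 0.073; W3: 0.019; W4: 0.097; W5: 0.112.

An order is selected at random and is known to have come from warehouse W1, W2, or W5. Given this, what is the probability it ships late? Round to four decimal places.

0.0750

Let S = {W1, W2, W5}.
P(S) = 0.139 + 0.37 + 0.148 = 0.657.
P(L ∩ S) = 0.041·0.139 + 0.073·0.37 + 0.112·0.148 = 0.005699 + 0.02701 + 0.016576 = 0.049285.
P(L | S) = 0.049285 / 0.657 = 0.075015…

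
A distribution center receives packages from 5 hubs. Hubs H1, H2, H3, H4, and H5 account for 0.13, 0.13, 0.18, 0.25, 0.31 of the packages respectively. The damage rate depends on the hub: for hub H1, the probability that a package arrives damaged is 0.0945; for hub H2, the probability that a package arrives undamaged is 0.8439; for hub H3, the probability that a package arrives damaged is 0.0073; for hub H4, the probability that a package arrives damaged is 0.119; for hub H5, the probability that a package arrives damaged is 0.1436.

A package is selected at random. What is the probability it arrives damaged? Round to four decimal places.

P(D|H2) = 1 − 0.8439 = 0.1561.
Summing over the partition,
P(D) = P(D|H1)·P(H1) + P(D|H2)·P(H2) + P(D|H3)·P(H3) + P(D|H4)·P(H4) + P(D|H5)·P(H5)
      = 0.0945·0.13 + 0.1561·0.13 + 0.0073·0.18 + 0.119·0.25 + 0.1436·0.31
      = 0.012285 + 0.020293 + 0.001314 + 0.02975 + 0.044516 = 0.108158

P(D) ≈ 0.1082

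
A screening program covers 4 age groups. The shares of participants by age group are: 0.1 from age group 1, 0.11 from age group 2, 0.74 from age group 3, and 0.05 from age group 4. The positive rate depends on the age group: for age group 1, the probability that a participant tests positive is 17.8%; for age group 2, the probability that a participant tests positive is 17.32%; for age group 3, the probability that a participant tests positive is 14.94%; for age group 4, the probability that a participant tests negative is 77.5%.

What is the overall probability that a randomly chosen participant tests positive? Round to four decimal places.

P(T) ≈ 0.1587

P(T|4) = 1 − 0.775 = 0.225.
By the law of total probability,
P(T) = P(T|1)·P(1) + P(T|2)·P(2) + P(T|3)·P(3) + P(T|4)·P(4)
      = 0.178·0.1 + 0.1732·0.11 + 0.1494·0.74 + 0.225·0.05
      = 0.0178 + 0.019052 + 0.110556 + 0.01125 = 0.158658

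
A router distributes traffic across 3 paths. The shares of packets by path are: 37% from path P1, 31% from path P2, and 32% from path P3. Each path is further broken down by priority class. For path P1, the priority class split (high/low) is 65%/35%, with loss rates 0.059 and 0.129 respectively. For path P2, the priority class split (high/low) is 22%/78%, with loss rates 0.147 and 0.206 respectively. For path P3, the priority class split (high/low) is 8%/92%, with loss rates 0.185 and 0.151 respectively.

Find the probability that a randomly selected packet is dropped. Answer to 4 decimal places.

P(L) ≈ 0.1399

P(L|P1) = 0.65·0.059 + 0.35·0.129 = 0.03835 + 0.04515 = 0.0835
P(L|P2) = 0.22·0.147 + 0.78·0.206 = 0.03234 + 0.16068 = 0.19302
P(L|P3) = 0.08·0.185 + 0.92·0.151 = 0.0148 + 0.13892 = 0.15372
By total probability over the outer partition,
P(L) = 0.37·0.0835 + 0.31·0.19302 + 0.32·0.15372
      = 0.030895 + 0.0598362 + 0.0491904 = 0.1399216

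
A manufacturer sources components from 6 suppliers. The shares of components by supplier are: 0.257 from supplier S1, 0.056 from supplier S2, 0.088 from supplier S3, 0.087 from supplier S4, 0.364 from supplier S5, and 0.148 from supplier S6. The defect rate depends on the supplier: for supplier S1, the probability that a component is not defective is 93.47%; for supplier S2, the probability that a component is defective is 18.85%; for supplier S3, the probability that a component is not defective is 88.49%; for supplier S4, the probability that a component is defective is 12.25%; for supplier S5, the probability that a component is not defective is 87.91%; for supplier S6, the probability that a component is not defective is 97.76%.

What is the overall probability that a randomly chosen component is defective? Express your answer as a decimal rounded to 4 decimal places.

0.0954

P(D|S1) = 1 − 0.9347 = 0.0653.
P(D|S3) = 1 − 0.8849 = 0.1151.
P(D|S5) = 1 − 0.8791 = 0.1209.
P(D|S6) = 1 − 0.9776 = 0.0224.
P(D) = P(D|S1)·P(S1) + P(D|S2)·P(S2) + P(D|S3)·P(S3) + P(D|S4)·P(S4) + P(D|S5)·P(S5) + P(D|S6)·P(S6)
      = 0.0653·0.257 + 0.1885·0.056 + 0.1151·0.088 + 0.1225·0.087 + 0.1209·0.364 + 0.0224·0.148
      = 0.0167821 + 0.010556 + 0.0101288 + 0.0106575 + 0.0440076 + 0.0033152 = 0.0954472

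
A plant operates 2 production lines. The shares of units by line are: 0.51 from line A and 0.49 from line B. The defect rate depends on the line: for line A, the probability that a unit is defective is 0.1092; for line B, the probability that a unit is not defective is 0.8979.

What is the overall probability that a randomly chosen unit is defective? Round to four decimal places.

P(D|B) = 1 − 0.8979 = 0.1021.
P(D) = P(D|A)·P(A) + P(D|B)·P(B)
      = 0.1092·0.51 + 0.1021·0.49
      = 0.055692 + 0.050029 = 0.105721

P(D) ≈ 0.1057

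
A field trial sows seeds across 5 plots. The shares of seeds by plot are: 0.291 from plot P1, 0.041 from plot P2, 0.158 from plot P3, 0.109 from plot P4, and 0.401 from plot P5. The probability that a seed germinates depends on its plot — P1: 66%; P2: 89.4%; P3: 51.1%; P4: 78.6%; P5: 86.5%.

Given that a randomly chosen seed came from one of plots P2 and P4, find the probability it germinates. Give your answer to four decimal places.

Let S = {P2, P4}.
P(S) = 0.041 + 0.109 = 0.15.
P(G ∩ S) = 0.894·0.041 + 0.786·0.109 = 0.036654 + 0.085674 = 0.122328.
P(G | S) = 0.122328 / 0.15 = 0.815520…

P(G|S) ≈ 0.8155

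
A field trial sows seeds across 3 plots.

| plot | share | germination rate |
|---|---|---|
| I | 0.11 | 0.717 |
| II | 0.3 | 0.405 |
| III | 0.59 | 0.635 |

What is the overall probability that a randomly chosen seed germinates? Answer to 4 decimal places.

P(G) = P(G|I)·P(I) + P(G|II)·P(II) + P(G|III)·P(III)
      = 0.717·0.11 + 0.405·0.3 + 0.635·0.59
      = 0.07887 + 0.1215 + 0.37465 = 0.57502

0.5750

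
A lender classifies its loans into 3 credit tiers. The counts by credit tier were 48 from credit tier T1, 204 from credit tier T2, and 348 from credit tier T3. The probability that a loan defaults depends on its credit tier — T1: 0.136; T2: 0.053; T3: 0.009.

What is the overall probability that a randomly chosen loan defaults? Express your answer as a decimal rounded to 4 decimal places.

P(D) ≈ 0.0341

Total: 48 + 204 + 348 = 600.
P(T1) = 48/600 = 0.08. P(T2) = 204/600 = 0.34. P(T3) = 348/600 = 0.58.
P(D) = P(D|T1)·P(T1) + P(D|T2)·P(T2) + P(D|T3)·P(T3)
      = 0.136·0.08 + 0.053·0.34 + 0.009·0.58
      = 0.01088 + 0.01802 + 0.00522 = 0.03412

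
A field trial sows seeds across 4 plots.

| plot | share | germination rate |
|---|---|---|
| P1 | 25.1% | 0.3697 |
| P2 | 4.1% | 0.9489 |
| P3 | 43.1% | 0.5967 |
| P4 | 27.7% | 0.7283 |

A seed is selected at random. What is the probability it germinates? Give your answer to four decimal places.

P(G) ≈ 0.5906

By the law of total probability,
P(G) = P(G|P1)·P(P1) + P(G|P2)·P(P2) + P(G|P3)·P(P3) + P(G|P4)·P(P4)
      = 0.3697·0.251 + 0.9489·0.041 + 0.5967·0.431 + 0.7283·0.277
      = 0.0927947 + 0.0389049 + 0.2571777 + 0.2017391 = 0.5906164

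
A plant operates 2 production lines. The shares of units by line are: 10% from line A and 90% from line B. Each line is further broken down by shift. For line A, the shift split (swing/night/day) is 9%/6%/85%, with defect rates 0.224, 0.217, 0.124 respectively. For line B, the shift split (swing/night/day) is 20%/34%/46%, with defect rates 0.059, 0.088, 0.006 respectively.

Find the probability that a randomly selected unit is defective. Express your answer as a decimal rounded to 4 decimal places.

0.0539

P(D|A) = 0.09·0.224 + 0.06·0.217 + 0.85·0.124 = 0.02016 + 0.01302 + 0.1054 = 0.13858
P(D|B) = 0.2·0.059 + 0.34·0.088 + 0.46·0.006 = 0.0118 + 0.02992 + 0.00276 = 0.04448
By total probability over the outer partition,
P(D) = 0.1·0.13858 + 0.9·0.04448
      = 0.013858 + 0.040032 = 0.05389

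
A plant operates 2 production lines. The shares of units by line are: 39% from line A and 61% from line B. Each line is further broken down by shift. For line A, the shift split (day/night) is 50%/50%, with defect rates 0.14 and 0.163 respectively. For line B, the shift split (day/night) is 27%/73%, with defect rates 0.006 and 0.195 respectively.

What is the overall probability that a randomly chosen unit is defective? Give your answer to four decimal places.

P(D|A) = 0.5·0.14 + 0.5·0.163 = 0.07 + 0.0815 = 0.1515
P(D|B) = 0.27·0.006 + 0.73·0.195 = 0.00162 + 0.14235 = 0.14397
Then overall,
P(D) = 0.39·0.1515 + 0.61·0.14397
      = 0.059085 + 0.0878217 = 0.1469067

P(D) ≈ 0.1469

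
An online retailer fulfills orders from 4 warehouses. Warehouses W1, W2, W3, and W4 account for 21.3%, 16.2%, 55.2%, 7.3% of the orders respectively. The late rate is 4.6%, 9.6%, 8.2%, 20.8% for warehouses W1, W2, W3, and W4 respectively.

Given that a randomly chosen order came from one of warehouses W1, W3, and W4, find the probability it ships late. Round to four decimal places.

P(L|S) ≈ 0.0838

Let S = {W1, W3, W4}.
P(S) = 0.213 + 0.552 + 0.073 = 0.838.
P(L ∩ S) = 0.046·0.213 + 0.082·0.552 + 0.208·0.073 = 0.009798 + 0.045264 + 0.015184 = 0.070246.
P(L | S) = 0.070246 / 0.838 = 0.083826…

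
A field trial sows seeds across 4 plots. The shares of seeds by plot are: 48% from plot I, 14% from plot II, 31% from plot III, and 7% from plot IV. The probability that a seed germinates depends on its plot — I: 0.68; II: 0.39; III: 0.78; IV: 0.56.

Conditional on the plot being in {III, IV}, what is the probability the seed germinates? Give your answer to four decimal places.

Let S = {III, IV}.
P(S) = 0.31 + 0.07 = 0.38.
P(G ∩ S) = 0.78·0.31 + 0.56·0.07 = 0.2418 + 0.0392 = 0.281.
P(G | S) = 0.281 / 0.38 = 0.739474…

0.7395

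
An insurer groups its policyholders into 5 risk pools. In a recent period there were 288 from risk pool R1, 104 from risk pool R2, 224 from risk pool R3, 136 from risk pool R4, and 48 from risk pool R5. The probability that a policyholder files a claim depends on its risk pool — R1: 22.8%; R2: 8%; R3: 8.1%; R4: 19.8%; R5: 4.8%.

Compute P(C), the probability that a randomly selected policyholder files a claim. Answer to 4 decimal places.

P(C) ≈ 0.1517

Total: 288 + 104 + 224 + 136 + 48 = 800.
P(R1) = 288/800 = 0.36. P(R2) = 104/800 = 0.13. P(R3) = 224/800 = 0.28. P(R4) = 136/800 = 0.17. P(R5) = 48/800 = 0.06.
P(C) = P(C|R1)·P(R1) + P(C|R2)·P(R2) + P(C|R3)·P(R3) + P(C|R4)·P(R4) + P(C|R5)·P(R5)
      = 0.228·0.36 + 0.08·0.13 + 0.081·0.28 + 0.198·0.17 + 0.048·0.06
      = 0.08208 + 0.0104 + 0.02268 + 0.03366 + 0.00288 = 0.1517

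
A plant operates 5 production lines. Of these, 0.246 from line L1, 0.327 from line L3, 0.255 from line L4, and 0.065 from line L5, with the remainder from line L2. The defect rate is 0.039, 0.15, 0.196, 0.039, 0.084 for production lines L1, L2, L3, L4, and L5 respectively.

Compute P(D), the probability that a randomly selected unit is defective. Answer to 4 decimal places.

P(L2) = 1 − (0.246 + 0.327 + 0.255 + 0.065) = 0.107.
P(D) = P(D|L1)·P(L1) + P(D|L2)·P(L2) + P(D|L3)·P(L3) + P(D|L4)·P(L4) + P(D|L5)·P(L5)
      = 0.039·0.246 + 0.15·0.107 + 0.196·0.327 + 0.039·0.255 + 0.084·0.065
      = 0.009594 + 0.01605 + 0.064092 + 0.009945 + 0.00546 = 0.105141

0.1051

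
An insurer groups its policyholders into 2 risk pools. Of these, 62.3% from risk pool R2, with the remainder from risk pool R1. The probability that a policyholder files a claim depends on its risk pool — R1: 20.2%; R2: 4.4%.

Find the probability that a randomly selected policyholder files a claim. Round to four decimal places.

P(R1) = 1 − (0.623) = 0.377.
Using total probability over the partition,
P(C) = P(C|R1)·P(R1) + P(C|R2)·P(R2)
      = 0.202·0.377 + 0.044·0.623
      = 0.076154 + 0.027412 = 0.103566

P(C) ≈ 0.1036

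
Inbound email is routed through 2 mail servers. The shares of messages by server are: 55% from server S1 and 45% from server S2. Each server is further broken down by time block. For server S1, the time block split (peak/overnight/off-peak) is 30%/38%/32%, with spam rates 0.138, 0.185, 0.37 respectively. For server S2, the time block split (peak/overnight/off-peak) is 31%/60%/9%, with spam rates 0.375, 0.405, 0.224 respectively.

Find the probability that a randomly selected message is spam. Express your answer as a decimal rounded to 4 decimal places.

P(S|S1) = 0.3·0.138 + 0.38·0.185 + 0.32·0.37 = 0.0414 + 0.0703 + 0.1184 = 0.2301
P(S|S2) = 0.31·0.375 + 0.6·0.405 + 0.09·0.224 = 0.11625 + 0.243 + 0.02016 = 0.37941
Then overall,
P(S) = 0.55·0.2301 + 0.45·0.37941
      = 0.126555 + 0.1707345 = 0.2972895

0.2973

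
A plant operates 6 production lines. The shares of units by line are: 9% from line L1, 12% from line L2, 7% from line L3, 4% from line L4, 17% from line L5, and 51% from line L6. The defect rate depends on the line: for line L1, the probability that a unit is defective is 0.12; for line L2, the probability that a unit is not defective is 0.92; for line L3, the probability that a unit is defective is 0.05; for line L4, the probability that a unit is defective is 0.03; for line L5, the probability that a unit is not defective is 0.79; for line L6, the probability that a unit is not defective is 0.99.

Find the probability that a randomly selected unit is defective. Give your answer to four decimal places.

0.0659

P(D|L2) = 1 − 0.92 = 0.08.
P(D|L5) = 1 − 0.79 = 0.21.
P(D|L6) = 1 − 0.99 = 0.01.
P(D) = P(D|L1)·P(L1) + P(D|L2)·P(L2) + P(D|L3)·P(L3) + P(D|L4)·P(L4) + P(D|L5)·P(L5) + P(D|L6)·P(L6)
      = 0.12·0.09 + 0.08·0.12 + 0.05·0.07 + 0.03·0.04 + 0.21·0.17 + 0.01·0.51
      = 0.0108 + 0.0096 + 0.0035 + 0.0012 + 0.0357 + 0.0051 = 0.0659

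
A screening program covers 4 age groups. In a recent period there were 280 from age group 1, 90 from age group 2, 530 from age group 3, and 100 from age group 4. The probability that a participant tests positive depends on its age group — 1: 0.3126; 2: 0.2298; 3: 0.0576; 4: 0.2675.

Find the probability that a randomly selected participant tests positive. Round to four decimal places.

0.1655

Total: 280 + 90 + 530 + 100 = 1000.
P(1) = 280/1000 = 0.28. P(2) = 90/1000 = 0.09. P(3) = 530/1000 = 0.53. P(4) = 100/1000 = 0.1.
Using total probability over the partition,
P(T) = P(T|1)·P(1) + P(T|2)·P(2) + P(T|3)·P(3) + P(T|4)·P(4)
      = 0.3126·0.28 + 0.2298·0.09 + 0.0576·0.53 + 0.2675·0.1
      = 0.087528 + 0.020682 + 0.030528 + 0.02675 = 0.165488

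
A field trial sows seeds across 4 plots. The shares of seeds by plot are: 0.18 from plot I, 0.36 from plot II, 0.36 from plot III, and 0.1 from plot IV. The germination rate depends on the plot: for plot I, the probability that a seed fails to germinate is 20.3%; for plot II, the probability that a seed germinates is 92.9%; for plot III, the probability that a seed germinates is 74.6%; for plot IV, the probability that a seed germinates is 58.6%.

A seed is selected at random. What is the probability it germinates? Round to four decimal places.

P(G|I) = 1 − 0.203 = 0.797.
P(G) = P(G|I)·P(I) + P(G|II)·P(II) + P(G|III)·P(III) + P(G|IV)·P(IV)
      = 0.797·0.18 + 0.929·0.36 + 0.746·0.36 + 0.586·0.1
      = 0.14346 + 0.33444 + 0.26856 + 0.0586 = 0.80506

P(G) ≈ 0.8051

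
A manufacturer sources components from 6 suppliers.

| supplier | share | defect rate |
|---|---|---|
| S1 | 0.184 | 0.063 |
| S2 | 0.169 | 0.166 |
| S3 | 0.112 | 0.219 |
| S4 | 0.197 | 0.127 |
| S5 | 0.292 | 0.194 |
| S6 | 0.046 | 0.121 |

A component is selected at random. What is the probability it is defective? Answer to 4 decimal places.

P(D) ≈ 0.1514

P(D) = P(D|S1)·P(S1) + P(D|S2)·P(S2) + P(D|S3)·P(S3) + P(D|S4)·P(S4) + P(D|S5)·P(S5) + P(D|S6)·P(S6)
      = 0.063·0.184 + 0.166·0.169 + 0.219·0.112 + 0.127·0.197 + 0.194·0.292 + 0.121·0.046
      = 0.011592 + 0.028054 + 0.024528 + 0.025019 + 0.056648 + 0.005566 = 0.151407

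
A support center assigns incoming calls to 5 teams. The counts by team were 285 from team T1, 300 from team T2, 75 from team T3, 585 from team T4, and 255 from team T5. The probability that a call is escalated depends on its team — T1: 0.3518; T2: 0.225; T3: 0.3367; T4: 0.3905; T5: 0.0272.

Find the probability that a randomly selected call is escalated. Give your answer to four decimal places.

Total: 285 + 300 + 75 + 585 + 255 = 1500.
P(T1) = 285/1500 = 0.19. P(T2) = 300/1500 = 0.2. P(T3) = 75/1500 = 0.05. P(T4) = 585/1500 = 0.39. P(T5) = 255/1500 = 0.17.
Summing over the partition,
P(E) = P(E|T1)·P(T1) + P(E|T2)·P(T2) + P(E|T3)·P(T3) + P(E|T4)·P(T4) + P(E|T5)·P(T5)
      = 0.3518·0.19 + 0.225·0.2 + 0.3367·0.05 + 0.3905·0.39 + 0.0272·0.17
      = 0.066842 + 0.045 + 0.016835 + 0.152295 + 0.004624 = 0.285596

P(E) ≈ 0.2856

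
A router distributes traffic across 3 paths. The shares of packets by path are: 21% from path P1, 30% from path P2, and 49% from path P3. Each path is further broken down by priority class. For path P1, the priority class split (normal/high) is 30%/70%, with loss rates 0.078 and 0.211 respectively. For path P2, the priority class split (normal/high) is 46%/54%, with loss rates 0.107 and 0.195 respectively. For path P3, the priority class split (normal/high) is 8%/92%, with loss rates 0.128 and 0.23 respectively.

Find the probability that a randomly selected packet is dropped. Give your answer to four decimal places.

0.1910

P(L|P1) = 0.3·0.078 + 0.7·0.211 = 0.0234 + 0.1477 = 0.1711
P(L|P2) = 0.46·0.107 + 0.54·0.195 = 0.04922 + 0.1053 = 0.15452
P(L|P3) = 0.08·0.128 + 0.92·0.23 = 0.01024 + 0.2116 = 0.22184
Then overall,
P(L) = 0.21·0.1711 + 0.3·0.15452 + 0.49·0.22184
      = 0.035931 + 0.046356 + 0.1087016 = 0.1909886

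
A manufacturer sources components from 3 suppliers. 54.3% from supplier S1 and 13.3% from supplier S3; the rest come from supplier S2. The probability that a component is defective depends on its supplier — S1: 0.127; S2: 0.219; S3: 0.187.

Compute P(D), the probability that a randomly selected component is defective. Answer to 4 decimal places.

P(S2) = 1 − (0.543 + 0.133) = 0.324.
P(D) = P(D|S1)·P(S1) + P(D|S2)·P(S2) + P(D|S3)·P(S3)
      = 0.127·0.543 + 0.219·0.324 + 0.187·0.133
      = 0.068961 + 0.070956 + 0.024871 = 0.164788

P(D) ≈ 0.1648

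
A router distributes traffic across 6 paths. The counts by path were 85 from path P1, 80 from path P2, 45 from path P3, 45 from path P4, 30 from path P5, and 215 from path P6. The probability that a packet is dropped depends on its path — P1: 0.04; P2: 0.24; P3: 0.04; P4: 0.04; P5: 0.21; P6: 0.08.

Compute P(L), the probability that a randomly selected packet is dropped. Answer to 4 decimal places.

Total: 85 + 80 + 45 + 45 + 30 + 215 = 500.
P(P1) = 85/500 = 0.17. P(P2) = 80/500 = 0.16. P(P3) = 45/500 = 0.09. P(P4) = 45/500 = 0.09. P(P5) = 30/500 = 0.06. P(P6) = 215/500 = 0.43.
By the law of total probability,
P(L) = P(L|P1)·P(P1) + P(L|P2)·P(P2) + P(L|P3)·P(P3) + P(L|P4)·P(P4) + P(L|P5)·P(P5) + P(L|P6)·P(P6)
      = 0.04·0.17 + 0.24·0.16 + 0.04·0.09 + 0.04·0.09 + 0.21·0.06 + 0.08·0.43
      = 0.0068 + 0.0384 + 0.0036 + 0.0036 + 0.0126 + 0.0344 = 0.0994

P(L) ≈ 0.0994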